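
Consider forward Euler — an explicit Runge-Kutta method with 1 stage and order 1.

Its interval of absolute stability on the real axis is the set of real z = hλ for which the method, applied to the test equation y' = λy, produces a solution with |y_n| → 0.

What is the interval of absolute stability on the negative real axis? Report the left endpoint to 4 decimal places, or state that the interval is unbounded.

Set f=λy, z=hλ:
  order 1, 1-stage ⇒ R(z)=1+z
  (e.g. R(-1.68)=-0.68000, |R|=0.68000)

Find x<0 with |R(x)|<1.
x=-1.68: |R|=0.6800
|R(-1.77)|=0.7700 |R(-1.1)|=0.1000 |R(-0.65)|=0.3500
Bisect:
  x_lo=-2.6835 |R|=1.6835  x_hi=-0.3820 |R|=0.6180
  mid=-1.53274 |R|=0.53274 →hi
  mid=-2.10811 |R|=1.10811 →lo
  mid=-1.82042 |R|=0.82042 →hi
  mid=-1.96427 |R|=0.96427 →hi
  mid=-2.03619 |R|=1.03619 →lo
  mid=-2.00023 |R|=1.00023 →lo
  mid=-1.98225 |R|=0.98225 →hi
  ...
  [-2.00009,-1.99995] ⇒ x*=-2.0000
So |R|<1 on (-2.0000, 0).

(-2.0000, 0).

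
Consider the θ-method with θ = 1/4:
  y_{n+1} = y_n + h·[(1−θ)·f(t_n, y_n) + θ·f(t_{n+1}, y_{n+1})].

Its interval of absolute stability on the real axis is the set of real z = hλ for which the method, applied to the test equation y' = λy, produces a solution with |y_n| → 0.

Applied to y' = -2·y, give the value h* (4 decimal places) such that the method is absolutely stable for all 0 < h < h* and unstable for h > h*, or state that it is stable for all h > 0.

On y'=λy, z=hλ:
  y_{n+1} = y_n + z·[3/4·y_n + 1/4·y_{n+1}] ⇒ (1 − 1/4z)y_{n+1} = (1 + 3/4z)y_n
  Hence R(z) = (1 + 3/4z)/(1 − 1/4z).

Solve |R(x)|<1 on ℝ⁻.
x=-1.12: |R|=0.1250
R=−1: 1+3/4x = −1+1/4x ⇒ -1/2x=2 ⇒ x=2/(-1/2)=-4.0000
Confirm numerically:
  x=-3.187: |R|=0.77376 <1
  x=-2.567: |R|=0.56358 <1
  x=-2.514: |R|=0.54375 <1
  x=-2.067: |R|=0.36278 <1
  x=-4.515: |R|=1.12096 >1
  x=-4.044: |R|=1.01094 >1
  x=-4.027: |R|=1.00673 >1
Stable set (-4.0000, 0).

(-4.0000,0); λ=-2 ⇒ h* = (4)/2 = 2.0000.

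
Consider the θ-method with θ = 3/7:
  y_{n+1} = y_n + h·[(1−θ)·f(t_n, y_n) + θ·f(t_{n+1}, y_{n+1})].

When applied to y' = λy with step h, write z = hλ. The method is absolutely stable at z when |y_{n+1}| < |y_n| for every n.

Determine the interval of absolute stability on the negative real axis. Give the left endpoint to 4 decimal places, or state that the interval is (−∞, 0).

With y'=λy (z=hλ):
  y_{n+1} = y_n + z·[4/7·y_n + 3/7·y_{n+1}] ⇒ (1 − 3/7z)y_{n+1} = (1 + 4/7z)y_n
  so R(z) = (1 + 4/7z)/(1 − 3/7z).

Solve |R(x)|<1 on ℝ⁻.
x=-0.77: |R|=0.4211
R=−1: 1+4/7x = −1+3/7x ⇒ -1/7x=2 ⇒ x=2/(-1/7)=-14.0000
Confirm numerically:
  x=-11.870: |R|=0.95001 <1
  x=-11.681: |R|=0.94484 <1
  x=-11.600: |R|=0.94258 <1
  x=-7.520: |R|=0.78078 <1
  x=-14.550: |R|=1.01086 >1
  x=-14.399: |R|=1.00795 >1
  x=-14.092: |R|=1.00187 >1
Stable set (-14.0000, 0).

(-14.0000, 0).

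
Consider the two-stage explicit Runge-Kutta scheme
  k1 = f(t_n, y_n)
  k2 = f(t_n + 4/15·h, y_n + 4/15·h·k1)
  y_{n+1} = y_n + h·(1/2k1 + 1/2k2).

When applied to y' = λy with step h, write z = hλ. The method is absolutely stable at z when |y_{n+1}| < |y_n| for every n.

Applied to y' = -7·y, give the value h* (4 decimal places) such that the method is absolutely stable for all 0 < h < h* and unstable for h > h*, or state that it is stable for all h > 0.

With y'=λy (z=hλ):
  k1=λy_n ⇒ h·k1=z·y_n;  k2=λ(1+4/15z)y_n ⇒ h·k2=z(1+4/15z)y_n
  y_{n+1}/y_n = 1 + 1/2z + 1/2z(1+4/15z) = 1 + z + 2/15z²
  R(z) = 1 + z + 2/15z².

Boundary: |R(x)|=1, x<0.
x=-0.42: |R|=0.6035
R=1: x+2/15x²=0 ⇒ x=−15/2=-7.5000; min R=1−1/(4·2/15)=-0.8750>−1
Confirm numerically:
  x=-7.315: |R|=0.81956 <1
  x=-6.293: |R|=0.01275 <1
  x=-5.369: |R|=0.52551 <1
  x=-7.973: |R|=1.50283 >1
  x=-7.947: |R|=1.47364 >1
  x=-7.669: |R|=1.17281 >1
Interval (-7.5000, 0).

(-7.5000,0); λ=-7 ⇒ h* = (15/2)/7 = 1.0714.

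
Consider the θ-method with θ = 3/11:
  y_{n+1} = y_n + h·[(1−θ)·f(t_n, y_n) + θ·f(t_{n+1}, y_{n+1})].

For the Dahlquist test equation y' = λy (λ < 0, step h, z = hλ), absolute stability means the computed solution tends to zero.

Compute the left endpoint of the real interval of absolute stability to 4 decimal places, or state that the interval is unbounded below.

z* = -4.4000.

On y'=λy, z=hλ:
  y_{n+1} = y_n + z·[8/11·y_n + 3/11·y_{n+1}] ⇒ (1 − 3/11z)y_{n+1} = (1 + 8/11z)y_n
  so R(z) = (1 + 8/11z)/(1 − 3/11z).

Boundary: |R(x)|=1, x<0.
x=-1.33: |R|=0.0240
R=−1: 1+8/11x = −1+3/11x ⇒ -5/11x=2 ⇒ x=2/(-5/11)=-4.4000
Confirm numerically:
  x=-3.495: |R|=0.78939 <1
  x=-2.648: |R|=0.53758 <1
  x=-2.342: |R|=0.42916 <1
  x=-4.867: |R|=1.09121 >1
  x=-4.771: |R|=1.07328 >1
  x=-4.739: |R|=1.06722 >1
Stable set (-4.4000, 0).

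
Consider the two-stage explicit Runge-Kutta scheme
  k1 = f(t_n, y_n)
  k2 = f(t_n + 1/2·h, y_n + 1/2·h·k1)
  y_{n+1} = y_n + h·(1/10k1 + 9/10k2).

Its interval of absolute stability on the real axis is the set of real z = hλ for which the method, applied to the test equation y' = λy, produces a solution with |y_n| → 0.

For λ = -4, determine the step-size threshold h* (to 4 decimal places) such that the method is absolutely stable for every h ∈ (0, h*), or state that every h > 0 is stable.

On y'=λy, z=hλ:
  k1=λy_n ⇒ h·k1=z·y_n;  k2=λ(1+1/2z)y_n ⇒ h·k2=z(1+1/2z)y_n
  y_{n+1}/y_n = 1 + 1/10z + 9/10z(1+1/2z) = 1 + z + 9/20z²
  ⇒ R(z) = 1 + z + 9/20z².

Need |R(x)|<1, x<0.
x=-1.58: |R|=0.5434
R=1: x+9/20x²=0 ⇒ x=−20/9=-2.2222; min R=1−1/(4·9/20)=0.4444>−1
Confirm numerically:
  x=-2.003: |R|=0.80240 <1
  x=-1.404: |R|=0.48305 <1
  x=-1.403: |R|=0.48278 <1
  x=-1.169: |R|=0.44595 <1
  x=-2.745: |R|=1.64576 >1
  x=-2.426: |R|=1.22246 >1
Interval (-2.2222, 0).

(-2.2222,0); λ=-4 ⇒ h* = (20/9)/4 = 0.5556.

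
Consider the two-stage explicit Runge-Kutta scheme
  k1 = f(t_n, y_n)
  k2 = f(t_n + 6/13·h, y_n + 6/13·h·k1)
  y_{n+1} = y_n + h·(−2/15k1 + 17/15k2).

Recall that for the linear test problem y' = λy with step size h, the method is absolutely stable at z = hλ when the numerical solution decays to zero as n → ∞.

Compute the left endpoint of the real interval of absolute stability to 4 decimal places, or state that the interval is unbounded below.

On y'=λy, z=hλ:
  k1=λy_n ⇒ h·k1=z·y_n;  k2=λ(1+6/13z)y_n ⇒ h·k2=z(1+6/13z)y_n
  y_{n+1}/y_n = 1 − 2/15z + 17/15z(1+6/13z) = 1 + z + 34/65z²
  ⇒ R(z) = 1 + z + 34/65z².

Solve |R(x)|<1 on ℝ⁻.
x=-1.18: |R|=0.5483
R=1: x+34/65x²=0 ⇒ x=−65/34=-1.9118; min R=1−1/(4·34/65)=0.5221>−1
Confirm numerically:
  x=-1.718: |R|=0.82587 <1
  x=-1.339: |R|=0.59884 <1
  x=-1.227: |R|=0.56051 <1
  x=-0.997: |R|=0.52294 <1
  x=-2.260: |R|=1.41167 >1
  x=-2.240: |R|=1.38459 >1
Stable set (-1.9118, 0).

z* = -1.9118.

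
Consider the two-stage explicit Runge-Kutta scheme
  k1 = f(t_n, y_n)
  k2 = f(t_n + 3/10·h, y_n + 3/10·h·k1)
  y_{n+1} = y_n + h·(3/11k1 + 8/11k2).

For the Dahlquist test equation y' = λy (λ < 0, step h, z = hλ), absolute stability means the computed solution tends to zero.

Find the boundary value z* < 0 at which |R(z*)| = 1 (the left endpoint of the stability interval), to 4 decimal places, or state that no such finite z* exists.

On y'=λy, z=hλ:
  k1=λy_n ⇒ h·k1=z·y_n;  k2=λ(1+3/10z)y_n ⇒ h·k2=z(1+3/10z)y_n
  y_{n+1}/y_n = 1 + 3/11z + 8/11z(1+3/10z) = 1 + z + 12/55z²
  so R(z) = 1 + z + 12/55z².

Solve |R(x)|<1 on ℝ⁻.
x=-1.62: |R|=0.0474
R=1: x+12/55x²=0 ⇒ x=−55/12=-4.5833; min R=1−1/(4·12/55)=-0.1458>−1
Confirm numerically:
  x=-3.273: |R|=0.06428 <1
  x=-2.734: |R|=0.10314 <1
  x=-2.056: |R|=0.13372 <1
  x=-1.889: |R|=0.11046 <1
  x=-5.074: |R|=1.54319 >1
  x=-5.022: |R|=1.48065 >1
  x=-4.883: |R|=1.31926 >1
So |R|<1 on (-4.5833, 0).

left endpoint -4.5833.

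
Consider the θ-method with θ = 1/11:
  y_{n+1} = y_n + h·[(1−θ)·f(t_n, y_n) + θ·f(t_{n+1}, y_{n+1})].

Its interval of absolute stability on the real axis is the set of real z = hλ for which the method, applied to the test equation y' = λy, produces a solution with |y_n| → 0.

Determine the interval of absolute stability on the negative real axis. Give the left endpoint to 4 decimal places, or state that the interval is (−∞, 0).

(-2.4444, 0).

With y'=λy (z=hλ):
  y_{n+1} = y_n + z·[10/11·y_n + 1/11·y_{n+1}] ⇒ (1 − 1/11z)y_{n+1} = (1 + 10/11z)y_n
  R(z) = (1 + 10/11z)/(1 − 1/11z).

Boundary: |R(x)|=1, x<0.
x=-0.55: |R|=0.4762
R=−1: 1+10/11x = −1+1/11x ⇒ -9/11x=2 ⇒ x=2/(-9/11)=-2.4444
Confirm numerically:
  x=-2.298: |R|=0.90089 <1
  x=-1.954: |R|=0.65926 <1
  x=-1.685: |R|=0.46117 <1
  x=-1.149: |R|=0.04033 <1
  x=-2.617: |R|=1.11405 >1
  x=-2.465: |R|=1.01374 >1
So |R|<1 on (-2.4444, 0).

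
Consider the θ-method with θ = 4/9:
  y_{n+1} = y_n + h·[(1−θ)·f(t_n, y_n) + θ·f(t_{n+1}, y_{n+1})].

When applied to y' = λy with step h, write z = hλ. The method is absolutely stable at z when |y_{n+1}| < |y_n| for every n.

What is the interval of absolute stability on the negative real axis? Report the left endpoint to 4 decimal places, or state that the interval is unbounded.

z∈(-18.0000,0).

Set f=λy, z=hλ:
  y_{n+1} = y_n + z·[5/9·y_n + 4/9·y_{n+1}] ⇒ (1 − 4/9z)y_{n+1} = (1 + 5/9z)y_n
  R(z) = (1 + 5/9z)/(1 − 4/9z).

Boundary: |R(x)|=1, x<0.
x=-1.66: |R|=0.0448
R=−1: 1+5/9x = −1+4/9x ⇒ -1/9x=2 ⇒ x=2/(-1/9)=-18.0000
Confirm numerically:
  x=-16.510: |R|=0.98014 <1
  x=-8.614: |R|=0.78401 <1
  x=-8.147: |R|=0.76308 <1
  x=-7.913: |R|=0.75187 <1
  x=-18.588: |R|=1.00705 >1
  x=-18.434: |R|=1.00525 >1
  x=-18.215: |R|=1.00263 >1
Stable set (-18.0000, 0).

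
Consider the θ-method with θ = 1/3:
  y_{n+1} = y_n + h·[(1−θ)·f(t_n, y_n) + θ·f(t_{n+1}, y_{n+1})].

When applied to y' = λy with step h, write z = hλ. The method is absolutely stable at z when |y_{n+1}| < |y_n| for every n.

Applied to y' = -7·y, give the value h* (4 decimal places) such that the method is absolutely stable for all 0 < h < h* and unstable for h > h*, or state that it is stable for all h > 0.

On y'=λy, z=hλ:
  y_{n+1} = y_n + z·[2/3·y_n + 1/3·y_{n+1}] ⇒ (1 − 1/3z)y_{n+1} = (1 + 2/3z)y_n
  Hence R(z) = (1 + 2/3z)/(1 − 1/3z).

Solve |R(x)|<1 on ℝ⁻.
x=-1.73: |R|=0.0973
R=−1: 1+2/3x = −1+1/3x ⇒ -1/3x=2 ⇒ x=2/(-1/3)=-6.0000
Confirm numerically:
  x=-5.362: |R|=0.92370 <1
  x=-3.773: |R|=0.67119 <1
  x=-3.468: |R|=0.60853 <1
  x=-6.481: |R|=1.05073 >1
  x=-6.213: |R|=1.02312 >1
  x=-6.169: |R|=1.01843 >1
Interval (-6.0000, 0).

(-6.0000,0); λ=-7 ⇒ h* = (6)/7 = 0.8571.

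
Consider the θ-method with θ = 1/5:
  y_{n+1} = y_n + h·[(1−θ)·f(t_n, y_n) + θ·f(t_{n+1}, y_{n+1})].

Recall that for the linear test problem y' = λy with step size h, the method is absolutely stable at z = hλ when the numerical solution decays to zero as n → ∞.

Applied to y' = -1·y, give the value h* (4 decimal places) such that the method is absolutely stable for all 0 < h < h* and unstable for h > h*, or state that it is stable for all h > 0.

(-3.3333,0); λ=-1 ⇒ h* = (10/3)/1 = 3.3333.

Set f=λy, z=hλ:
  y_{n+1} = y_n + z·[4/5·y_n + 1/5·y_{n+1}] ⇒ (1 − 1/5z)y_{n+1} = (1 + 4/5z)y_n
  R(z) = (1 + 4/5z)/(1 − 1/5z).

Boundary: |R(x)|=1, x<0.
x=-1.55: |R|=0.1832
R=−1: 1+4/5x = −1+1/5x ⇒ -3/5x=2 ⇒ x=2/(-3/5)=-3.3333
Confirm numerically:
  x=-3.035: |R|=0.88861 <1
  x=-2.675: |R|=0.74267 <1
  x=-1.483: |R|=0.14376 <1
  x=-1.338: |R|=0.05554 <1
  x=-3.903: |R|=1.19196 >1
  x=-3.585: |R|=1.08794 >1
  x=-3.535: |R|=1.07088 >1
Stable set (-3.3333, 0).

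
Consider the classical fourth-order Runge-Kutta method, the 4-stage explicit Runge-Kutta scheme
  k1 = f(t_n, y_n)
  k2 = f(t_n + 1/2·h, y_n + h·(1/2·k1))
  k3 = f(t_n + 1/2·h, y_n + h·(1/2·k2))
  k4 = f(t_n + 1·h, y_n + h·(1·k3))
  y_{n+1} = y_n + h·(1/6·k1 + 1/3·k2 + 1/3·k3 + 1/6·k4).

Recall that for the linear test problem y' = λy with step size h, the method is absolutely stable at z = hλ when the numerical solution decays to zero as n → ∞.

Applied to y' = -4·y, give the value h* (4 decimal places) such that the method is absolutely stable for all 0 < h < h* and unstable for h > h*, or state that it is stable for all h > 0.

(-2.7853,0); λ=-4 ⇒ h* = 0.6963.

Test eqn y'=λy, z=hλ:
  order 4, 4-stage ⇒ R(z)=1+z+z^2/2+z^3/6+z^4/24
  (e.g. R(-1.26)=0.30542, |R|=0.30542)

Find x<0 with |R(x)|<1.
x=-1.26: |R|=0.3054
|R(-2.96)|=1.2970 |R(-1.58)|=0.2705 |R(-1.27)|=0.3034
Bisect:
  x_lo=-3.3367 |R|=2.2034  x_hi=-0.3128 |R|=0.7314
  mid=-1.82478 |R|=0.28942 →hi
  mid=-2.58074 |R|=0.73293 →hi
  mid=-2.95873 |R|=1.29456 →lo
  mid=-2.76973 |R|=0.97679 →hi
  mid=-2.86423 |R|=1.12568 →lo
  mid=-2.81698 |R|=1.04884 →lo
  mid=-2.79336 |R|=1.01223 →lo
  ...
  [-2.78542,-2.78524] ⇒ x*=-2.7853
Stable set (-2.7853, 0).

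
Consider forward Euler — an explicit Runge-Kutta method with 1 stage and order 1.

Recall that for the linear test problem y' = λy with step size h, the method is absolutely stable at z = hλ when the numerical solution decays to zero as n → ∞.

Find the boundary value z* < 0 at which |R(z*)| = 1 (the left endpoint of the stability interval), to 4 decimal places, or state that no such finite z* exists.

z* = -2.0000.

Test eqn y'=λy, z=hλ:
  order 1, 1-stage ⇒ R(z)=1+z
  (e.g. R(-1.24)=-0.24000, |R|=0.24000)

Solve |R(x)|<1 on ℝ⁻.
x=-1.24: |R|=0.2400
|R(-1.84)|=0.8400 |R(-1.28)|=0.2800 |R(-0.72)|=0.2800
Bisect:
  x_lo=-2.8241 |R|=1.8241  x_hi=-0.3561 |R|=0.6439
  mid=-1.59012 |R|=0.59012 →hi
  mid=-2.20713 |R|=1.20713 →lo
  mid=-1.89862 |R|=0.89862 →hi
  mid=-2.05288 |R|=1.05288 →lo
  mid=-1.97575 |R|=0.97575 →hi
  mid=-2.01431 |R|=1.01431 →lo
  mid=-1.99503 |R|=0.99503 →hi
  mid=-2.00467 |R|=1.00467 →lo
  mid=-1.99985 |R|=0.99985 →hi
  ...
  [-2.00000,-1.99985] ⇒ x*=-2.0000
Interval (-2.0000, 0).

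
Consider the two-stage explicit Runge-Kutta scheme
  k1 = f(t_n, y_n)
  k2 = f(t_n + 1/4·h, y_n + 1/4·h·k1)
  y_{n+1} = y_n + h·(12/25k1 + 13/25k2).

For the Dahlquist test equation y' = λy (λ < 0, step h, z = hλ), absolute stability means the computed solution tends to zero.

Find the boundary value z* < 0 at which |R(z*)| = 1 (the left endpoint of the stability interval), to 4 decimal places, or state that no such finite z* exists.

z* = -7.6923.

With y'=λy (z=hλ):
  k1=λy_n ⇒ h·k1=z·y_n;  k2=λ(1+1/4z)y_n ⇒ h·k2=z(1+1/4z)y_n
  y_{n+1}/y_n = 1 + 12/25z + 13/25z(1+1/4z) = 1 + z + 13/100z²
  Hence R(z) = 1 + z + 13/100z².

Need |R(x)|<1, x<0.
x=-0.4: |R|=0.6208
R=1: x+13/100x²=0 ⇒ x=−100/13=-7.6923; min R=1−1/(4·13/100)=-0.9231>−1
Confirm numerically:
  x=-6.231: |R|=0.18370 <1
  x=-5.621: |R|=0.51357 <1
  x=-3.833: |R|=0.92305 <1
  x=-3.621: |R|=0.91649 <1
  x=-7.968: |R|=1.28557 >1
  x=-7.787: |R|=1.09586 >1
So |R|<1 on (-7.6923, 0).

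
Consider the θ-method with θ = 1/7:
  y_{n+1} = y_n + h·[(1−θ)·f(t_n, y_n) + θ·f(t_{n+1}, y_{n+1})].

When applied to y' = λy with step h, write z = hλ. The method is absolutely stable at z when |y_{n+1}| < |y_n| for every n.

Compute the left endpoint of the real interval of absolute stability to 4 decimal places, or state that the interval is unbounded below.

Set f=λy, z=hλ:
  y_{n+1} = y_n + z·[6/7·y_n + 1/7·y_{n+1}] ⇒ (1 − 1/7z)y_{n+1} = (1 + 6/7z)y_n
  so R(z) = (1 + 6/7z)/(1 − 1/7z).

Solve |R(x)|<1 on ℝ⁻.
x=-1.03: |R|=0.1021
R=−1: 1+6/7x = −1+1/7x ⇒ -5/7x=2 ⇒ x=2/(-5/7)=-2.8000
Confirm numerically:
  x=-2.059: |R|=0.59101 <1
  x=-1.727: |R|=0.38524 <1
  x=-1.622: |R|=0.31686 <1
  x=-3.386: |R|=1.28211 >1
  x=-3.045: |R|=1.12195 >1
  x=-3.034: |R|=1.11660 >1
Stable set (-2.8000, 0).

z* = -2.8000.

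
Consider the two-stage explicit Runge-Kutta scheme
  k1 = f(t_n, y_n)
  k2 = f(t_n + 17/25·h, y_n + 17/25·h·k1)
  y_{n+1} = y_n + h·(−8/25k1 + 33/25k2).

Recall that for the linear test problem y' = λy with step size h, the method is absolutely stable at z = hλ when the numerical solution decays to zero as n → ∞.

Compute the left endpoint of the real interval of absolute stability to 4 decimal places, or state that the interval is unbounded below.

left endpoint -1.1141.

Set f=λy, z=hλ:
  k1=λy_n ⇒ h·k1=z·y_n;  k2=λ(1+17/25z)y_n ⇒ h·k2=z(1+17/25z)y_n
  y_{n+1}/y_n = 1 − 8/25z + 33/25z(1+17/25z) = 1 + z + 561/625z²
  R(z) = 1 + z + 561/625z².

Boundary: |R(x)|=1, x<0.
x=-1.33: |R|=1.2578
R=1: x+561/625x²=0 ⇒ x=−625/561=-1.1141; min R=1−1/(4·561/625)=0.7215>−1
Confirm numerically:
  x=-1.065: |R|=0.95308 <1
  x=-0.956: |R|=0.86435 <1
  x=-0.774: |R|=0.76373 <1
  x=-0.638: |R|=0.72736 <1
  x=-1.366: |R|=1.30888 >1
  x=-1.207: |R|=1.10067 >1
So |R|<1 on (-1.1141, 0).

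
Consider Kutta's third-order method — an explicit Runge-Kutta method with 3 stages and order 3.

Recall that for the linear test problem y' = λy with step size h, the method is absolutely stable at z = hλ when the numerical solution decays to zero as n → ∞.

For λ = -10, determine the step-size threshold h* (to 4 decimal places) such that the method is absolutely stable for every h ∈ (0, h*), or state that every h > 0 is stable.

Test eqn y'=λy, z=hλ:
  order 3, 3-stage ⇒ R(z)=1+z+z^2/2+z^3/6
  (e.g. R(-0.73)=0.47161, |R|=0.47161)

Need |R(x)|<1, x<0.
x=-0.73: |R|=0.4716
|R(-2.2)|=0.5547 |R(-1.9)|=0.2382 |R(-1.09)|=0.2882
Bisect:
  x_lo=-2.9819 |R|=1.9550  x_hi=-0.1395 |R|=0.8698
  mid=-1.56067 |R|=0.02362 →hi
  mid=-2.27127 |R|=0.64473 →hi
  mid=-2.62657 |R|=1.19720 →lo
  mid=-2.44892 |R|=0.89810 →hi
  mid=-2.53775 |R|=1.04158 →lo
  mid=-2.49334 |R|=0.96837 →hi
  mid=-2.51554 |R|=1.00460 →lo
  mid=-2.50444 |R|=0.98639 →hi
  ...
  [-2.51277,-2.51259] ⇒ x*=-2.5127
So |R|<1 on (-2.5127, 0).

(-2.5127,0); λ=-10 ⇒ h* = 0.2513.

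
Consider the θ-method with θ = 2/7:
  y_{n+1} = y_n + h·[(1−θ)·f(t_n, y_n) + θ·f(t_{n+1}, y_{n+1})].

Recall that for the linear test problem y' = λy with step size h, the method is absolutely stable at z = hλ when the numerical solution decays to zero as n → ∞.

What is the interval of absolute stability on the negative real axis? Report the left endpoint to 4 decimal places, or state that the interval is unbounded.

Test eqn y'=λy, z=hλ:
  y_{n+1} = y_n + z·[5/7·y_n + 2/7·y_{n+1}] ⇒ (1 − 2/7z)y_{n+1} = (1 + 5/7z)y_n
  Hence R(z) = (1 + 5/7z)/(1 − 2/7z).

Solve |R(x)|<1 on ℝ⁻.
x=-1.35: |R|=0.0258
R=−1: 1+5/7x = −1+2/7x ⇒ -3/7x=2 ⇒ x=2/(-3/7)=-4.6667
Confirm numerically:
  x=-4.581: |R|=0.98410 <1
  x=-3.124: |R|=0.65066 <1
  x=-2.732: |R|=0.53434 <1
  x=-5.254: |R|=1.10064 >1
  x=-5.133: |R|=1.08103 >1
So |R|<1 on (-4.6667, 0).

(-4.6667, 0).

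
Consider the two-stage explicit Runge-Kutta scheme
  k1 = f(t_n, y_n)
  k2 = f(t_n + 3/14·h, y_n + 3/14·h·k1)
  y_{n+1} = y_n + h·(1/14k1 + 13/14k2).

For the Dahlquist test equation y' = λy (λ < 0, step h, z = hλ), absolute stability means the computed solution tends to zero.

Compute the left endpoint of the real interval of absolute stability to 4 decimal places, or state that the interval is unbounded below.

With y'=λy (z=hλ):
  k1=λy_n ⇒ h·k1=z·y_n;  k2=λ(1+3/14z)y_n ⇒ h·k2=z(1+3/14z)y_n
  y_{n+1}/y_n = 1 + 1/14z + 13/14z(1+3/14z) = 1 + z + 39/196z²
  R(z) = 1 + z + 39/196z².

Find x<0 with |R(x)|<1.
x=-1.21: |R|=0.0813
R=1: x+39/196x²=0 ⇒ x=−196/39=-5.0256; min R=1−1/(4·39/196)=-0.2564>−1
Confirm numerically:
  x=-4.094: |R|=0.24106 <1
  x=-2.685: |R|=0.25051 <1
  x=-2.099: |R|=0.22234 <1
  x=-5.568: |R|=1.60089 >1
  x=-5.429: |R|=1.43573 >1
  x=-5.369: |R|=1.36682 >1
Interval (-5.0256, 0).

left endpoint -5.0256.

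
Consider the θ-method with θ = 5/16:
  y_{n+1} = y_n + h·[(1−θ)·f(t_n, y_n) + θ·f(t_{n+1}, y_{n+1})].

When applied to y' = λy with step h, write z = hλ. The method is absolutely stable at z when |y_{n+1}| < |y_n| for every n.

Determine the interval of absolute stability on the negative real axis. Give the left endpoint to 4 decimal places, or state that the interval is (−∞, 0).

(-5.3333, 0).

Test eqn y'=λy, z=hλ:
  y_{n+1} = y_n + z·[11/16·y_n + 5/16·y_{n+1}] ⇒ (1 − 5/16z)y_{n+1} = (1 + 11/16z)y_n
  R(z) = (1 + 11/16z)/(1 − 5/16z).

Boundary: |R(x)|=1, x<0.
x=-1.15: |R|=0.1540
R=−1: 1+11/16x = −1+5/16x ⇒ -3/8x=2 ⇒ x=2/(-3/8)=-5.3333
Confirm numerically:
  x=-4.552: |R|=0.87905 <1
  x=-2.590: |R|=0.43143 <1
  x=-2.140: |R|=0.28240 <1
  x=-5.929: |R|=1.07830 >1
  x=-5.658: |R|=1.04398 >1
  x=-5.572: |R|=1.03265 >1
Interval (-5.3333, 0).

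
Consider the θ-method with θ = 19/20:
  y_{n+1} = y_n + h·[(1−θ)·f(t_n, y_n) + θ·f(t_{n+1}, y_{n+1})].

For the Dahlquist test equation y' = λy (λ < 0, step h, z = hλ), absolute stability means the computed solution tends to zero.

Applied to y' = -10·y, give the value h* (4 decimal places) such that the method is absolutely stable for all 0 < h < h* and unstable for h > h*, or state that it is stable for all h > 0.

(−∞, 0) — no finite endpoint. Any h>0 works for λ=-10.

Set f=λy, z=hλ:
  y_{n+1} = y_n + z·[1/20·y_n + 19/20·y_{n+1}] ⇒ (1 − 19/20z)y_{n+1} = (1 + 1/20z)y_n
  Hence R(z) = (1 + 1/20z)/(1 − 19/20z).

Find x<0 with |R(x)|<1.
x=-0.5: |R|=0.6610
x=-2: |R|=0.3103
x=-10: |R|=0.0476
x=-100: |R|=0.0417
θ=19/20≥1/2 ⇒ |1+1/20x|<|1−19/20x| ∀x<0 ⇒ unbounded interval.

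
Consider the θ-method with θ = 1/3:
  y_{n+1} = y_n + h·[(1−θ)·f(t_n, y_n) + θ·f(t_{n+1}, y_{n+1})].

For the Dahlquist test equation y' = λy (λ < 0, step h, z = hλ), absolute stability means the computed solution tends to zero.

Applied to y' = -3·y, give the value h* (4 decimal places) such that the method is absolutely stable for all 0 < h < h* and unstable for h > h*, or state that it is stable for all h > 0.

Test eqn y'=λy, z=hλ:
  y_{n+1} = y_n + z·[2/3·y_n + 1/3·y_{n+1}] ⇒ (1 − 1/3z)y_{n+1} = (1 + 2/3z)y_n
  so R(z) = (1 + 2/3z)/(1 − 1/3z).

Solve |R(x)|<1 on ℝ⁻.
x=-1.7: |R|=0.0851
R=−1: 1+2/3x = −1+1/3x ⇒ -1/3x=2 ⇒ x=2/(-1/3)=-6.0000
Confirm numerically:
  x=-3.564: |R|=0.62888 <1
  x=-2.686: |R|=0.41716 <1
  x=-2.448: |R|=0.34802 <1
  x=-6.554: |R|=1.05799 >1
  x=-6.122: |R|=1.01337 >1
So |R|<1 on (-6.0000, 0).

(-6.0000,0); λ=-3 ⇒ h* = (6)/3 = 2.0000.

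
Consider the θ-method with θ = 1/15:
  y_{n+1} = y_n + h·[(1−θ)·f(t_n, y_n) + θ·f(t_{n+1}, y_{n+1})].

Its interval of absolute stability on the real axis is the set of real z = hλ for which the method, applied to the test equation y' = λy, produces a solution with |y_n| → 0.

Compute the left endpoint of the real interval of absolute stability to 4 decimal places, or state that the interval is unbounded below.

left endpoint -2.3077.

Set f=λy, z=hλ:
  y_{n+1} = y_n + z·[14/15·y_n + 1/15·y_{n+1}] ⇒ (1 − 1/15z)y_{n+1} = (1 + 14/15z)y_n
  R(z) = (1 + 14/15z)/(1 − 1/15z).

Find x<0 with |R(x)|<1.
x=-1.48: |R|=0.3471
R=−1: 1+14/15x = −1+1/15x ⇒ -13/15x=2 ⇒ x=2/(-13/15)=-2.3077
Confirm numerically:
  x=-2.220: |R|=0.93380 <1
  x=-2.104: |R|=0.84518 <1
  x=-2.096: |R|=0.83903 <1
  x=-1.725: |R|=0.54709 <1
  x=-2.903: |R|=1.43227 >1
  x=-2.622: |R|=1.23187 >1
  x=-2.499: |R|=1.14212 >1
Interval (-2.3077, 0).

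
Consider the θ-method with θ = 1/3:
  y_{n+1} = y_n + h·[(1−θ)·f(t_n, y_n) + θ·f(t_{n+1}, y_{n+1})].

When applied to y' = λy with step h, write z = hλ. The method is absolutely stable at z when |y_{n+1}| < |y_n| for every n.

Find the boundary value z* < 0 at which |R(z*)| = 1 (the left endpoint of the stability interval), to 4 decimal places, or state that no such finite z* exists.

left endpoint -6.0000.

With y'=λy (z=hλ):
  y_{n+1} = y_n + z·[2/3·y_n + 1/3·y_{n+1}] ⇒ (1 − 1/3z)y_{n+1} = (1 + 2/3z)y_n
  Hence R(z) = (1 + 2/3z)/(1 − 1/3z).

Find x<0 with |R(x)|<1.
x=-1.72: |R|=0.0932
R=−1: 1+2/3x = −1+1/3x ⇒ -1/3x=2 ⇒ x=2/(-1/3)=-6.0000
Confirm numerically:
  x=-3.161: |R|=0.53920 <1
  x=-2.736: |R|=0.43096 <1
  x=-2.580: |R|=0.38710 <1
  x=-2.432: |R|=0.34315 <1
  x=-6.464: |R|=1.04903 >1
  x=-6.122: |R|=1.01337 >1
  x=-6.051: |R|=1.00563 >1
Stable set (-6.0000, 0).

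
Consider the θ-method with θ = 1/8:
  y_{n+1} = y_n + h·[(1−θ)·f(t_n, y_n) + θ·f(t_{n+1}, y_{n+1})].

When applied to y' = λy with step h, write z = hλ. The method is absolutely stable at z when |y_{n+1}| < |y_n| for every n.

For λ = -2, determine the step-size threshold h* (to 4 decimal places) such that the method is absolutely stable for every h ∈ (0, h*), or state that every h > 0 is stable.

On y'=λy, z=hλ:
  y_{n+1} = y_n + z·[7/8·y_n + 1/8·y_{n+1}] ⇒ (1 − 1/8z)y_{n+1} = (1 + 7/8z)y_n
  so R(z) = (1 + 7/8z)/(1 − 1/8z).

Solve |R(x)|<1 on ℝ⁻.
x=-0.42: |R|=0.6010
R=−1: 1+7/8x = −1+1/8x ⇒ -3/4x=2 ⇒ x=2/(-3/4)=-2.6667
Confirm numerically:
  x=-2.529: |R|=0.92155 <1
  x=-1.935: |R|=0.55813 <1
  x=-1.536: |R|=0.28859 <1
  x=-1.447: |R|=0.22536 <1
  x=-3.113: |R|=1.24098 >1
  x=-3.112: |R|=1.24046 >1
  x=-2.897: |R|=1.12682 >1
Interval (-2.6667, 0).

(-2.6667,0); λ=-2 ⇒ h* = (8/3)/2 = 1.3333.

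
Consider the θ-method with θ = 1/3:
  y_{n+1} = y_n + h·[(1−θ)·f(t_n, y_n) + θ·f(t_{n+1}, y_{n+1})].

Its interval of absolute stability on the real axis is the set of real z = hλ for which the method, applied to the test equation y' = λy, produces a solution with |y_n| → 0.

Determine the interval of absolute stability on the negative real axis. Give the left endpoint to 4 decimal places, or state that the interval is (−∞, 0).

(-6.0000, 0).

On y'=λy, z=hλ:
  y_{n+1} = y_n + z·[2/3·y_n + 1/3·y_{n+1}] ⇒ (1 − 1/3z)y_{n+1} = (1 + 2/3z)y_n
  ⇒ R(z) = (1 + 2/3z)/(1 − 1/3z).

Solve |R(x)|<1 on ℝ⁻.
x=-0.9: |R|=0.3077
R=−1: 1+2/3x = −1+1/3x ⇒ -1/3x=2 ⇒ x=2/(-1/3)=-6.0000
Confirm numerically:
  x=-3.717: |R|=0.66012 <1
  x=-3.711: |R|=0.65892 <1
  x=-3.474: |R|=0.60982 <1
  x=-3.043: |R|=0.51067 <1
  x=-6.582: |R|=1.06074 >1
  x=-6.544: |R|=1.05700 >1
  x=-6.124: |R|=1.01359 >1
Interval (-6.0000, 0).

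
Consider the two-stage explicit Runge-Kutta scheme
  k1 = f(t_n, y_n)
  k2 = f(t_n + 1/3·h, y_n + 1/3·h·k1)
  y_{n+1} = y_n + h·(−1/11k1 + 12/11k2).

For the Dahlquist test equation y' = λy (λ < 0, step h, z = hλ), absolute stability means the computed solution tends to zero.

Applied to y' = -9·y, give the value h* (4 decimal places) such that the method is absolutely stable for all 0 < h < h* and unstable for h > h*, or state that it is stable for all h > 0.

(-2.7500,0); λ=-9 ⇒ h* = (11/4)/9 = 0.3056.

With y'=λy (z=hλ):
  k1=λy_n ⇒ h·k1=z·y_n;  k2=λ(1+1/3z)y_n ⇒ h·k2=z(1+1/3z)y_n
  y_{n+1}/y_n = 1 − 1/11z + 12/11z(1+1/3z) = 1 + z + 4/11z²
  ⇒ R(z) = 1 + z + 4/11z².

Boundary: |R(x)|=1, x<0.
x=-0.88: |R|=0.4016
R=1: x+4/11x²=0 ⇒ x=−11/4=-2.7500; min R=1−1/(4·4/11)=0.3125>−1
Confirm numerically:
  x=-1.601: |R|=0.33107 <1
  x=-1.489: |R|=0.31723 <1
  x=-1.467: |R|=0.31558 <1
  x=-1.454: |R|=0.31477 <1
  x=-3.162: |R|=1.47373 >1
  x=-2.771: |R|=1.02116 >1
Stable set (-2.7500, 0).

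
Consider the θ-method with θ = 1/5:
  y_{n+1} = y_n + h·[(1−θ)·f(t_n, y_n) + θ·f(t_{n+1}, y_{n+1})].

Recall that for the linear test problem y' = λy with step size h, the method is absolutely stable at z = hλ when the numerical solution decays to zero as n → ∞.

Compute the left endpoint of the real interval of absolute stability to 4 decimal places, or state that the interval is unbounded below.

z* = -3.3333.

On y'=λy, z=hλ:
  y_{n+1} = y_n + z·[4/5·y_n + 1/5·y_{n+1}] ⇒ (1 − 1/5z)y_{n+1} = (1 + 4/5z)y_n
  so R(z) = (1 + 4/5z)/(1 − 1/5z).

Find x<0 with |R(x)|<1.
x=-1.42: |R|=0.1059
R=−1: 1+4/5x = −1+1/5x ⇒ -3/5x=2 ⇒ x=2/(-3/5)=-3.3333
Confirm numerically:
  x=-2.558: |R|=0.69225 <1
  x=-2.524: |R|=0.67730 <1
  x=-1.627: |R|=0.22755 <1
  x=-3.799: |R|=1.15877 >1
  x=-3.482: |R|=1.05258 >1
Interval (-3.3333, 0).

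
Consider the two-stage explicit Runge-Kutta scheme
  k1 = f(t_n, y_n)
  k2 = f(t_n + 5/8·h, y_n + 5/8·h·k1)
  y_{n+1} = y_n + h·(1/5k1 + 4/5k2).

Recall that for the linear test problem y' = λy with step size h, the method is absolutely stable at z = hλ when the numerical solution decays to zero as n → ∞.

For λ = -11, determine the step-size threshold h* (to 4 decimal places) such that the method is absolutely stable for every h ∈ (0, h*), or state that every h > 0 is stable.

(-2.0000,0); λ=-11 ⇒ h* = (2)/11 = 0.1818.

Test eqn y'=λy, z=hλ:
  k1=λy_n ⇒ h·k1=z·y_n;  k2=λ(1+5/8z)y_n ⇒ h·k2=z(1+5/8z)y_n
  y_{n+1}/y_n = 1 + 1/5z + 4/5z(1+5/8z) = 1 + z + 1/2z²
  R(z) = 1 + z + 1/2z².

Find x<0 with |R(x)|<1.
x=-0.48: |R|=0.6352
R=1: x+1/2x²=0 ⇒ x=−2=-2.0000; min R=1−1/(4·1/2)=0.5000>−1
Confirm numerically:
  x=-1.634: |R|=0.70098 <1
  x=-1.254: |R|=0.53226 <1
  x=-1.247: |R|=0.53050 <1
  x=-2.254: |R|=1.28626 >1
  x=-2.221: |R|=1.24542 >1
  x=-2.051: |R|=1.05230 >1
So |R|<1 on (-2.0000, 0).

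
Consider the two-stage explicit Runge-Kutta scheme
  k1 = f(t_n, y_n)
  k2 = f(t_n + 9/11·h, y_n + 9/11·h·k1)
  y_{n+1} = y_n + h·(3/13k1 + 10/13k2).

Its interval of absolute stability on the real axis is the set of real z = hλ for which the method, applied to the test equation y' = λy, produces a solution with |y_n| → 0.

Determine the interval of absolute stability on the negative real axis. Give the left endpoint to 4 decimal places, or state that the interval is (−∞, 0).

z∈(-1.5889,0).

Set f=λy, z=hλ:
  k1=λy_n ⇒ h·k1=z·y_n;  k2=λ(1+9/11z)y_n ⇒ h·k2=z(1+9/11z)y_n
  y_{n+1}/y_n = 1 + 3/13z + 10/13z(1+9/11z) = 1 + z + 90/143z²
  R(z) = 1 + z + 90/143z².

Boundary: |R(x)|=1, x<0.
x=-0.37: |R|=0.7162
R=1: x+90/143x²=0 ⇒ x=−143/90=-1.5889; min R=1−1/(4·90/143)=0.6028>−1
Confirm numerically:
  x=-1.486: |R|=0.90377 <1
  x=-1.225: |R|=0.71945 <1
  x=-1.132: |R|=0.67449 <1
  x=-0.769: |R|=0.60319 <1
  x=-2.118: |R|=1.70531 >1
  x=-2.034: |R|=1.56980 >1
  x=-1.636: |R|=1.04851 >1
Stable set (-1.5889, 0).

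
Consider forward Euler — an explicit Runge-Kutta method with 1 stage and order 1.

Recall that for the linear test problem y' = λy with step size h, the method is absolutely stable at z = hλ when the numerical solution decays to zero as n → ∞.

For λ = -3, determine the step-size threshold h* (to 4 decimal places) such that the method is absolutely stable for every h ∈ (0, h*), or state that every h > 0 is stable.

(-2.0000,0); λ=-3 ⇒ h* = 0.6667.

With y'=λy (z=hλ):
  order 1, 1-stage ⇒ R(z)=1+z
  (e.g. R(-0.71)=0.29000, |R|=0.29000)

Find x<0 with |R(x)|<1.
x=-0.71: |R|=0.2900
|R(-2.38)|=1.3800 |R(-0.87)|=0.1300 |R(-0.58)|=0.4200
Bisect:
  x_lo=-2.8227 |R|=1.8227  x_hi=-0.2295 |R|=0.7705
  mid=-1.52611 |R|=0.52611 →hi
  mid=-2.17442 |R|=1.17442 →lo
  mid=-1.85026 |R|=0.85026 →hi
  mid=-2.01234 |R|=1.01234 →lo
  mid=-1.93130 |R|=0.93130 →hi
  mid=-1.97182 |R|=0.97182 →hi
  mid=-1.99208 |R|=0.99208 →hi
  mid=-2.00221 |R|=1.00221 →lo
  mid=-1.99714 |R|=0.99714 →hi
  mid=-1.99968 |R|=0.99968 →hi
  ...
  [-2.00015,-1.99999] ⇒ x*=-2.0000
So |R|<1 on (-2.0000, 0).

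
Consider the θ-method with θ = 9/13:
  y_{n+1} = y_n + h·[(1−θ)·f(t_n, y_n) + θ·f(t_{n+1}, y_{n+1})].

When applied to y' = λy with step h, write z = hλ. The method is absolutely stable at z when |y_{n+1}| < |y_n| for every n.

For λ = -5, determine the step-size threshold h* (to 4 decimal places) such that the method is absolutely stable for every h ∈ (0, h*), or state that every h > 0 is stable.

On y'=λy, z=hλ:
  y_{n+1} = y_n + z·[4/13·y_n + 9/13·y_{n+1}] ⇒ (1 − 9/13z)y_{n+1} = (1 + 4/13z)y_n
  R(z) = (1 + 4/13z)/(1 − 9/13z).

Boundary: |R(x)|=1, x<0.
x=-0.97: |R|=0.4197
x=-2: |R|=0.1613
x=-10: |R|=0.2621
x=-100: |R|=0.4239
θ=9/13≥1/2 ⇒ |1+4/13x|<|1−9/13x| ∀x<0 ⇒ stable on all of ℝ⁻.

interval (−∞, 0). Any h>0 works for λ=-5.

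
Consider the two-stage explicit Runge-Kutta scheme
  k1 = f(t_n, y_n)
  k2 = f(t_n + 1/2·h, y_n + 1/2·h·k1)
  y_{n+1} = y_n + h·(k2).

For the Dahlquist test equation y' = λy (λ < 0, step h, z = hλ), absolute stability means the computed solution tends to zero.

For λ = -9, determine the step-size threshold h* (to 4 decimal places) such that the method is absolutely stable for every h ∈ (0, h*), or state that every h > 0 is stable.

Test eqn y'=λy, z=hλ:
  k1=λy_n ⇒ h·k1=z·y_n;  k2=λ(1+1/2z)y_n ⇒ h·k2=z(1+1/2z)y_n
  y_{n+1}/y_n = 1 + z(1+1/2z) = 1 + z + 1/2z²
  so R(z) = 1 + z + 1/2z².

Need |R(x)|<1, x<0.
x=-1.69: |R|=0.7380
R=1: x+1/2x²=0 ⇒ x=−2=-2.0000; min R=1−1/(4·1/2)=0.5000>−1
Confirm numerically:
  x=-1.441: |R|=0.59724 <1
  x=-1.417: |R|=0.58694 <1
  x=-0.819: |R|=0.51638 <1
  x=-2.546: |R|=1.69506 >1
  x=-2.486: |R|=1.60410 >1
  x=-2.122: |R|=1.12944 >1
Stable set (-2.0000, 0).

(-2.0000,0); λ=-9 ⇒ h* = (2)/9 = 0.2222.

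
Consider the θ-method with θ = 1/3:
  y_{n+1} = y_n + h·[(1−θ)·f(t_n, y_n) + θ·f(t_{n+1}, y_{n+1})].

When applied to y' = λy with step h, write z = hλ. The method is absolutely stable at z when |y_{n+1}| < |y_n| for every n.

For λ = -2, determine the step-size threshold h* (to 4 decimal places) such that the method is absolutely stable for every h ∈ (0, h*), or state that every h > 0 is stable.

On y'=λy, z=hλ:
  y_{n+1} = y_n + z·[2/3·y_n + 1/3·y_{n+1}] ⇒ (1 − 1/3z)y_{n+1} = (1 + 2/3z)y_n
  R(z) = (1 + 2/3z)/(1 − 1/3z).

Boundary: |R(x)|=1, x<0.
x=-0.32: |R|=0.7108
R=−1: 1+2/3x = −1+1/3x ⇒ -1/3x=2 ⇒ x=2/(-1/3)=-6.0000
Confirm numerically:
  x=-4.095: |R|=0.73150 <1
  x=-2.545: |R|=0.37692 <1
  x=-2.537: |R|=0.37457 <1
  x=-6.430: |R|=1.04560 >1
  x=-6.284: |R|=1.03059 >1
Stable set (-6.0000, 0).

(-6.0000,0); λ=-2 ⇒ h* = (6)/2 = 3.0000.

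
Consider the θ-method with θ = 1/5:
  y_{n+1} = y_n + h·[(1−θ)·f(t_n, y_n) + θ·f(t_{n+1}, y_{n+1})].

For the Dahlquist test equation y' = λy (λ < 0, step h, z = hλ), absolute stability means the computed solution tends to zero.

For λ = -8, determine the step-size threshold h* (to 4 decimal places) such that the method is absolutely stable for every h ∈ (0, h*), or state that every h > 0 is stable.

With y'=λy (z=hλ):
  y_{n+1} = y_n + z·[4/5·y_n + 1/5·y_{n+1}] ⇒ (1 − 1/5z)y_{n+1} = (1 + 4/5z)y_n
  Hence R(z) = (1 + 4/5z)/(1 − 1/5z).

Find x<0 with |R(x)|<1.
x=-0.64: |R|=0.4326
R=−1: 1+4/5x = −1+1/5x ⇒ -3/5x=2 ⇒ x=2/(-3/5)=-3.3333
Confirm numerically:
  x=-2.983: |R|=0.86835 <1
  x=-2.044: |R|=0.45088 <1
  x=-1.633: |R|=0.23097 <1
  x=-3.640: |R|=1.10648 >1
  x=-3.616: |R|=1.09842 >1
  x=-3.382: |R|=1.01742 >1
Interval (-3.3333, 0).

(-3.3333,0); λ=-8 ⇒ h* = (10/3)/8 = 0.4167.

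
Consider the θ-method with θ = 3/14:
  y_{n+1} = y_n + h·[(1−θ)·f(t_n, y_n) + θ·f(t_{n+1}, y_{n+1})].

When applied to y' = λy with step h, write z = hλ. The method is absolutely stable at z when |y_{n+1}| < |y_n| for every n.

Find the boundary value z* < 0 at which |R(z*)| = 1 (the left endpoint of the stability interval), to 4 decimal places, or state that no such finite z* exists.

z* = -3.5000.

On y'=λy, z=hλ:
  y_{n+1} = y_n + z·[11/14·y_n + 3/14·y_{n+1}] ⇒ (1 − 3/14z)y_{n+1} = (1 + 11/14z)y_n
  R(z) = (1 + 11/14z)/(1 − 3/14z).

Boundary: |R(x)|=1, x<0.
x=-1.5: |R|=0.1351
R=−1: 1+11/14x = −1+3/14x ⇒ -4/7x=2 ⇒ x=2/(-4/7)=-3.5000
Confirm numerically:
  x=-3.265: |R|=0.92099 <1
  x=-1.897: |R|=0.34874 <1
  x=-1.738: |R|=0.26637 <1
  x=-4.018: |R|=1.15905 >1
  x=-3.858: |R|=1.11199 >1
Interval (-3.5000, 0).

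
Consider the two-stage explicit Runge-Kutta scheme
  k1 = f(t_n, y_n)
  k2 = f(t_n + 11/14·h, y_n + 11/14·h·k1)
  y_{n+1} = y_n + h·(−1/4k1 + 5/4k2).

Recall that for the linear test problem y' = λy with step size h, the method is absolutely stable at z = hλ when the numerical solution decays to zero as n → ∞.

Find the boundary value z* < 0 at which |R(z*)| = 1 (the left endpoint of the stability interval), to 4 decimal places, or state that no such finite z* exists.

left endpoint -1.0182.

Test eqn y'=λy, z=hλ:
  k1=λy_n ⇒ h·k1=z·y_n;  k2=λ(1+11/14z)y_n ⇒ h·k2=z(1+11/14z)y_n
  y_{n+1}/y_n = 1 − 1/4z + 5/4z(1+11/14z) = 1 + z + 55/56z²
  R(z) = 1 + z + 55/56z².

Find x<0 with |R(x)|<1.
x=-0.37: |R|=0.7645
R=1: x+55/56x²=0 ⇒ x=−56/55=-1.0182; min R=1−1/(4·55/56)=0.7455>−1
Confirm numerically:
  x=-0.831: |R|=0.84723 <1
  x=-0.816: |R|=0.83797 <1
  x=-0.791: |R|=0.82351 <1
  x=-0.516: |R|=0.74550 <1
  x=-1.156: |R|=1.15647 >1
  x=-1.090: |R|=1.07688 >1
So |R|<1 on (-1.0182, 0).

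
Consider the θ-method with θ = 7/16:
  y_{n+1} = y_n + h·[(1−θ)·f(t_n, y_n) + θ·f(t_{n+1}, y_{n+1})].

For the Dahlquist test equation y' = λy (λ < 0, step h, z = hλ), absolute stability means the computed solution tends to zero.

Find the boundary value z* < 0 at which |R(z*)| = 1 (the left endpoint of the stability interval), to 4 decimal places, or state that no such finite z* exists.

left endpoint -16.0000.

Set f=λy, z=hλ:
  y_{n+1} = y_n + z·[9/16·y_n + 7/16·y_{n+1}] ⇒ (1 − 7/16z)y_{n+1} = (1 + 9/16z)y_n
  so R(z) = (1 + 9/16z)/(1 − 7/16z).

Solve |R(x)|<1 on ℝ⁻.
x=-0.83: |R|=0.3911
R=−1: 1+9/16x = −1+7/16x ⇒ -1/8x=2 ⇒ x=2/(-1/8)=-16.0000
Confirm numerically:
  x=-12.501: |R|=0.93239 <1
  x=-10.168: |R|=0.86620 <1
  x=-7.897: |R|=0.77264 <1
  x=-6.484: |R|=0.68997 <1
  x=-16.455: |R|=1.00694 >1
  x=-16.140: |R|=1.00217 >1
  x=-16.069: |R|=1.00107 >1
So |R|<1 on (-16.0000, 0).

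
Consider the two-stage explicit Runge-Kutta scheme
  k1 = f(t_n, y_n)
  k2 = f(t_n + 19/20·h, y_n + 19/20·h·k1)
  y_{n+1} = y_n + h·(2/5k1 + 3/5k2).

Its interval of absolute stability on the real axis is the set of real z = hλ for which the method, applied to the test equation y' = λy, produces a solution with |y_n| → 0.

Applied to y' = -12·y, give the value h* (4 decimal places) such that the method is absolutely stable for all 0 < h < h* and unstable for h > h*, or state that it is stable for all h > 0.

(-1.7544,0); λ=-12 ⇒ h* = (100/57)/12 = 0.1462.

Test eqn y'=λy, z=hλ:
  k1=λy_n ⇒ h·k1=z·y_n;  k2=λ(1+19/20z)y_n ⇒ h·k2=z(1+19/20z)y_n
  y_{n+1}/y_n = 1 + 2/5z + 3/5z(1+19/20z) = 1 + z + 57/100z²
  Hence R(z) = 1 + z + 57/100z².

Find x<0 with |R(x)|<1.
x=-0.74: |R|=0.5721
R=1: x+57/100x²=0 ⇒ x=−100/57=-1.7544; min R=1−1/(4·57/100)=0.5614>−1
Confirm numerically:
  x=-1.643: |R|=0.89569 <1
  x=-1.468: |R|=0.76036 <1
  x=-1.328: |R|=0.67724 <1
  x=-1.315: |R|=0.67066 <1
  x=-2.180: |R|=1.52887 >1
  x=-1.826: |R|=1.07454 >1
Interval (-1.7544, 0).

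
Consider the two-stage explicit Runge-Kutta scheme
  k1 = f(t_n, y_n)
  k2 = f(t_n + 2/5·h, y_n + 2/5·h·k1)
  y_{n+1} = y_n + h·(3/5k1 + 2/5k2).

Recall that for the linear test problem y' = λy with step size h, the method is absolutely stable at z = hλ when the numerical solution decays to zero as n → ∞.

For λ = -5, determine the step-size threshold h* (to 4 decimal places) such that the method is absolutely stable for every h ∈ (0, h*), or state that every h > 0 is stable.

With y'=λy (z=hλ):
  k1=λy_n ⇒ h·k1=z·y_n;  k2=λ(1+2/5z)y_n ⇒ h·k2=z(1+2/5z)y_n
  y_{n+1}/y_n = 1 + 3/5z + 2/5z(1+2/5z) = 1 + z + 4/25z²
  R(z) = 1 + z + 4/25z².

Solve |R(x)|<1 on ℝ⁻.
x=-0.62: |R|=0.4415
R=1: x+4/25x²=0 ⇒ x=−25/4=-6.2500; min R=1−1/(4·4/25)=-0.5625>−1
Confirm numerically:
  x=-5.761: |R|=0.54926 <1
  x=-4.685: |R|=0.17312 <1
  x=-4.580: |R|=0.22378 <1
  x=-4.464: |R|=0.27563 <1
  x=-6.597: |R|=1.36627 >1
  x=-6.442: |R|=1.19790 >1
  x=-6.363: |R|=1.11504 >1
Stable set (-6.2500, 0).

(-6.2500,0); λ=-5 ⇒ h* = (25/4)/5 = 1.2500.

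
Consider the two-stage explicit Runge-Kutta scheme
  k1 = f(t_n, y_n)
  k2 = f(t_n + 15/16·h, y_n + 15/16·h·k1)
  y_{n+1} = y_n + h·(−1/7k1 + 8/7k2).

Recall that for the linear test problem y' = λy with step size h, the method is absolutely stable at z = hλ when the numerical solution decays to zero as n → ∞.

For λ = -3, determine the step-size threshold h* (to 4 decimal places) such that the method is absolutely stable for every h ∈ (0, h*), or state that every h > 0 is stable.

With y'=λy (z=hλ):
  k1=λy_n ⇒ h·k1=z·y_n;  k2=λ(1+15/16z)y_n ⇒ h·k2=z(1+15/16z)y_n
  y_{n+1}/y_n = 1 − 1/7z + 8/7z(1+15/16z) = 1 + z + 15/14z²
  so R(z) = 1 + z + 15/14z².

Solve |R(x)|<1 on ℝ⁻.
x=-1.65: |R|=2.2670
R=1: x+15/14x²=0 ⇒ x=−14/15=-0.9333; min R=1−1/(4·15/14)=0.7667>−1
Confirm numerically:
  x=-0.793: |R|=0.88077 <1
  x=-0.397: |R|=0.77187 <1
  x=-0.376: |R|=0.77547 <1
  x=-1.521: |R|=1.95769 >1
  x=-1.474: |R|=1.85387 >1
  x=-1.457: |R|=1.81748 >1
Stable set (-0.9333, 0).

(-0.9333,0); λ=-3 ⇒ h* = (14/15)/3 = 0.3111.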